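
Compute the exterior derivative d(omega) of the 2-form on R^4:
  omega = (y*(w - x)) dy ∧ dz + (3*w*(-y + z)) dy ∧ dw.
d(omega) = (-y) dx ∧ dy ∧ dz + (-3*w + y) dy ∧ dz ∧ dw

For a 2-form omega = sum_{i<j} g_{ij} dx_i ∧ dx_j, the exterior derivative is
  d(omega) = sum_{i<j} d(g_{ij}) ∧ dx_i ∧ dx_j = sum_{i<j, k} (∂g_{ij}/∂x_k) dx_k ∧ dx_i ∧ dx_j.
Expand each term, using dx_k ∧ dx_i ∧ dx_j = sgn(permutation) dx_{(a)} ∧ dx_{(b)} ∧ dx_{(c)} with (a < b < c) sorted:
  d(y*(w - x)) includes (∂/∂x)(y*(w - x)) dx = (-y) dx, which multiplied by dy ∧ dz gives (-y) dx ∧ dy ∧ dz
  d(y*(w - x)) includes (∂/∂w)(y*(w - x)) dw = (y) dw, which multiplied by dy ∧ dz gives (y) dy ∧ dz ∧ dw
  d(3*w*(-y + z)) includes (∂/∂z)(3*w*(-y + z)) dz = (3*w) dz, which multiplied by dy ∧ dw gives (-3*w) dy ∧ dz ∧ dw
Collecting like 3-forms: d(omega) = (-y) dx ∧ dy ∧ dz + (-3*w + y) dy ∧ dz ∧ dw.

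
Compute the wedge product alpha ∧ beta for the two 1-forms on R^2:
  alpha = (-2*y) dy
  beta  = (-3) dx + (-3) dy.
alpha ∧ beta = (-6*y) dx ∧ dy

Distribute the wedge, using dx_i ∧ dx_j = -dx_j ∧ dx_i and dx_i ∧ dx_i = 0. For each pair (i, j) with i < j, the coefficient of dx_i ∧ dx_j in alpha ∧ beta is (alpha_i * beta_j - alpha_j * beta_i). Collecting: alpha ∧ beta = (-6*y) dx ∧ dy.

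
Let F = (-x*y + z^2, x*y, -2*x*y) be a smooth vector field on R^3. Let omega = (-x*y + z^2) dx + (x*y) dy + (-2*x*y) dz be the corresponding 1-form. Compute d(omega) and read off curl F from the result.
d(omega) = (-2*x) dy ∧ dz + (2*y + 2*z) dz ∧ dx + (x + y) dx ∧ dy; curl F = (-2*x, 2*y + 2*z, x + y)

d omega = sum_{i<j} (∂f_j/∂x_i - ∂f_i/∂x_j) dx_i ∧ dx_j. Under the identification (dy ∧ dz, dz ∧ dx, dx ∧ dy) ↔ (e_x, e_y, e_z), the coefficients are exactly the components of curl F. Compute:
  ∂R/∂y - ∂Q/∂z = (-2*x) - (0) = -2*x
  ∂P/∂z - ∂R/∂x = (2*z) - (-2*y) = 2*y + 2*z
  ∂Q/∂x - ∂P/∂y = (y) - (-x) = x + y.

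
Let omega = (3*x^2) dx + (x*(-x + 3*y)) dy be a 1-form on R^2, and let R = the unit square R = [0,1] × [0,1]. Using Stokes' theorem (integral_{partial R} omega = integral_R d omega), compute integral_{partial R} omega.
integral_(partial R) omega = 1/2

Stokes: integral_partial_R omega = integral_R d omega with d omega = (∂Q/∂x - ∂P/∂y) dx ∧ dy.
  ∂Q/∂x = -2*x + 3*y
  ∂P/∂y = 0
  integrand = ∂Q/∂x - ∂P/∂y = -2*x + 3*y.
Integrating over R: integral_0^1 integral_0^1 (-2*x + 3*y) dx dy = 1/2.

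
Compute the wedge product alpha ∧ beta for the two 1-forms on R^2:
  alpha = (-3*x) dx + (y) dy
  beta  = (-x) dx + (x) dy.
alpha ∧ beta = (x*(-3*x + y)) dx ∧ dy

Distribute the wedge, using dx_i ∧ dx_j = -dx_j ∧ dx_i and dx_i ∧ dx_i = 0. For each pair (i, j) with i < j, the coefficient of dx_i ∧ dx_j in alpha ∧ beta is (alpha_i * beta_j - alpha_j * beta_i). Collecting: alpha ∧ beta = (x*(-3*x + y)) dx ∧ dy.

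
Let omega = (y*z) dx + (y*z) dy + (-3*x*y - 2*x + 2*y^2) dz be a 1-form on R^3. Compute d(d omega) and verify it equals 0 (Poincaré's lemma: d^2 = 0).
d(d omega) = 0

Step 1: d omega = sum_{i<j} (∂f_j/∂x_i - ∂f_i/∂x_j) dx_i ∧ dx_j:
  coeff of dx ∧ dy: -z
  coeff of dx ∧ dz: -4*y - 2
  coeff of dy ∧ dz: -3*x + 3*y
Step 2: Apply d again to each 2-form coefficient. The only possible 3-form in R^3 is dx ∧ dy ∧ dz, with coefficient
  ∂(coeff of dy∧dz)/∂x - ∂(coeff of dx∧dz)/∂y + ∂(coeff of dx∧dy)/∂z
  = ∂/∂x (-3*x + 3*y) - ∂/∂y (-4*y - 2) + ∂/∂z (-z).
Each of these terms simplifies to sums of mixed partials that cancel in pairs. The result is 0 (by equality of mixed partials for smooth functions — Schwarz / Clairaut).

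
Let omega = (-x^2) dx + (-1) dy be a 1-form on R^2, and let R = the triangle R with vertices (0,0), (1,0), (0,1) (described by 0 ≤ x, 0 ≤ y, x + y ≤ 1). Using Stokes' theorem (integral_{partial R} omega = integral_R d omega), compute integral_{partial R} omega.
integral_(partial R) omega = 0

Stokes: integral_partial_R omega = integral_R d omega with d omega = (∂Q/∂x - ∂P/∂y) dx ∧ dy.
  ∂Q/∂x = 0
  ∂P/∂y = 0
  integrand = ∂Q/∂x - ∂P/∂y = 0.
Integrating over R: integral_0^1 integral_0^{1-x} (0) dy dx = 0.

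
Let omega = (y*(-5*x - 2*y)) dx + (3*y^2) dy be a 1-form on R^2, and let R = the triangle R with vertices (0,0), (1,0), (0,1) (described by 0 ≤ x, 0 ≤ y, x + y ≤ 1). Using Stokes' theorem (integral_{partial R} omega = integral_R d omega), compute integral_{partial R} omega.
integral_(partial R) omega = 3/2

Stokes: integral_partial_R omega = integral_R d omega with d omega = (∂Q/∂x - ∂P/∂y) dx ∧ dy.
  ∂Q/∂x = 0
  ∂P/∂y = -5*x - 4*y
  integrand = ∂Q/∂x - ∂P/∂y = 5*x + 4*y.
Integrating over R: integral_0^1 integral_0^{1-x} (5*x + 4*y) dy dx = 3/2.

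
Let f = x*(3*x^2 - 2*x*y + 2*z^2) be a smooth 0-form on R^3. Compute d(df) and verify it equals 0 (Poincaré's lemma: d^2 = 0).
d(df) = 0

Step 1: df = sum_i (∂f/∂x_i) dx_i = (9*x^2 - 4*x*y + 2*z^2) dx + (-2*x^2) dy + (4*x*z) dz.
Step 2: Apply d again. Using the 1-form formula, the coefficient of dx ∧ dy in d(df) is ∂^2 f/∂x ∂y - ∂^2 f/∂y ∂x = (-4*x) - (-4*x) = 0 (equality of mixed partials for smooth f).
Similarly for dx ∧ dz and dy ∧ dz — all coefficients vanish. So d(df) = 0.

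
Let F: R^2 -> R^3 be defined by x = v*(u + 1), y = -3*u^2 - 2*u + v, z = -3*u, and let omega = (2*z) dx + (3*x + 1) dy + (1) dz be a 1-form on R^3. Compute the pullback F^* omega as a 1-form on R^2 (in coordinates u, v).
F^* omega = (-18*u^2*v - 30*u*v - 6*u - 6*v - 5) du + (-6*u^2 + 3*u*v - 6*u + 3*v + 1) dv

Using F^*(f dg) = (f ∘ F) d(g ∘ F), substitute each coordinate x_i by F_i(u, v) in f_i, and replace dx_i by d F_i = (∂F_i/∂u) du + (∂F_i/∂v) dv.
  For the x component: f_1(F) = -6*u; d F_1 = (v) du + (u + 1) dv
  For the y component: f_2(F) = 3*u*v + 3*v + 1; d F_2 = (-6*u - 2) du + (1) dv
  For the z component: f_3(F) = 1; d F_3 = (-3) du + (0) dv
Combining and collecting du, dv coefficients:
  coeff of du: -18*u^2*v - 30*u*v - 6*u - 6*v - 5
  coeff of dv: -6*u^2 + 3*u*v - 6*u + 3*v + 1
F^* omega = (-18*u^2*v - 30*u*v - 6*u - 6*v - 5) du + (-6*u^2 + 3*u*v - 6*u + 3*v + 1) dv.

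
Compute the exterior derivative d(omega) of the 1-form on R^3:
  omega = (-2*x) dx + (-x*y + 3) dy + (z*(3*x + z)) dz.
d(omega) = (-y) dx ∧ dy + (3*z) dx ∧ dz

For a 1-form omega = sum_i f_i dx_i, the exterior derivative is
  d(omega) = sum_{i < j} (∂f_j/∂x_i - ∂f_i/∂x_j) dx_i ∧ dx_j.
  coefficient of dx ∧ dy: ∂f_2/∂x - ∂f_1/∂y = ∂(-x*y + 3)/∂x - ∂(-2*x)/∂y = -y
  coefficient of dx ∧ dz: ∂f_3/∂x - ∂f_1/∂z = ∂(z*(3*x + z))/∂x - ∂(-2*x)/∂z = 3*z
Assembling: d(omega) = (-y) dx ∧ dy + (3*z) dx ∧ dz.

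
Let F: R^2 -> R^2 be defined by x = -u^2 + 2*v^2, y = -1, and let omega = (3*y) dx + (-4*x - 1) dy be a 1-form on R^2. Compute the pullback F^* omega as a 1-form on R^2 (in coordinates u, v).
F^* omega = (6*u) du + (-12*v) dv

Using F^*(f dg) = (f ∘ F) d(g ∘ F), substitute each coordinate x_i by F_i(u, v) in f_i, and replace dx_i by d F_i = (∂F_i/∂u) du + (∂F_i/∂v) dv.
  For the x component: f_1(F) = -3; d F_1 = (-2*u) du + (4*v) dv
  For the y component: f_2(F) = 4*u^2 - 8*v^2 - 1; d F_2 = (0) du + (0) dv
Combining and collecting du, dv coefficients:
  coeff of du: 6*u
  coeff of dv: -12*v
F^* omega = (6*u) du + (-12*v) dv.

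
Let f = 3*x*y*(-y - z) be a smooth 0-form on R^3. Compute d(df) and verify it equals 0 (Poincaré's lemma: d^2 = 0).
d(df) = 0

Step 1: df = sum_i (∂f/∂x_i) dx_i = (3*y*(-y - z)) dx + (3*x*(-2*y - z)) dy + (-3*x*y) dz.
Step 2: Apply d again. Using the 1-form formula, the coefficient of dx ∧ dy in d(df) is ∂^2 f/∂x ∂y - ∂^2 f/∂y ∂x = (-6*y - 3*z) - (-6*y - 3*z) = 0 (equality of mixed partials for smooth f).
Similarly for dx ∧ dz and dy ∧ dz — all coefficients vanish. So d(df) = 0.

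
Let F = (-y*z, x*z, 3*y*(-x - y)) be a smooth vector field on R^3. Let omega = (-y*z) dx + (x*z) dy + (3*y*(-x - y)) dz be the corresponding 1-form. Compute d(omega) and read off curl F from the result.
d(omega) = (-4*x - 6*y) dy ∧ dz + (2*y) dz ∧ dx + (2*z) dx ∧ dy; curl F = (-4*x - 6*y, 2*y, 2*z)

d omega = sum_{i<j} (∂f_j/∂x_i - ∂f_i/∂x_j) dx_i ∧ dx_j. Under the identification (dy ∧ dz, dz ∧ dx, dx ∧ dy) ↔ (e_x, e_y, e_z), the coefficients are exactly the components of curl F. Compute:
  ∂R/∂y - ∂Q/∂z = (-3*x - 6*y) - (x) = -4*x - 6*y
  ∂P/∂z - ∂R/∂x = (-y) - (-3*y) = 2*y
  ∂Q/∂x - ∂P/∂y = (z) - (-z) = 2*z.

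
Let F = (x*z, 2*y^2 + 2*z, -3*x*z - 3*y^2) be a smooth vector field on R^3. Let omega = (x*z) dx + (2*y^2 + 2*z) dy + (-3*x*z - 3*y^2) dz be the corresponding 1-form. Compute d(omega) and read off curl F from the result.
d(omega) = (-6*y - 2) dy ∧ dz + (x + 3*z) dz ∧ dx + (0) dx ∧ dy; curl F = (-6*y - 2, x + 3*z, 0)

d omega = sum_{i<j} (∂f_j/∂x_i - ∂f_i/∂x_j) dx_i ∧ dx_j. Under the identification (dy ∧ dz, dz ∧ dx, dx ∧ dy) ↔ (e_x, e_y, e_z), the coefficients are exactly the components of curl F. Compute:
  ∂R/∂y - ∂Q/∂z = (-6*y) - (2) = -6*y - 2
  ∂P/∂z - ∂R/∂x = (x) - (-3*z) = x + 3*z
  ∂Q/∂x - ∂P/∂y = (0) - (0) = 0.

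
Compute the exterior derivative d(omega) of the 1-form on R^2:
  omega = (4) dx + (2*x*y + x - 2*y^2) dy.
d(omega) = (2*y + 1) dx ∧ dy

For a 1-form omega = sum_i f_i dx_i, the exterior derivative is
  d(omega) = sum_{i < j} (∂f_j/∂x_i - ∂f_i/∂x_j) dx_i ∧ dx_j.
  coefficient of dx ∧ dy: ∂f_2/∂x - ∂f_1/∂y = ∂(2*x*y + x - 2*y^2)/∂x - ∂(4)/∂y = 2*y + 1
Assembling: d(omega) = (2*y + 1) dx ∧ dy.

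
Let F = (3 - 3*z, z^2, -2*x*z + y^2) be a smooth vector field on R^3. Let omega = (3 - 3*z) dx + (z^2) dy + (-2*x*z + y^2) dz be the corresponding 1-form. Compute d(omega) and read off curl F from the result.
d(omega) = (2*y - 2*z) dy ∧ dz + (2*z - 3) dz ∧ dx + (0) dx ∧ dy; curl F = (2*y - 2*z, 2*z - 3, 0)

d omega = sum_{i<j} (∂f_j/∂x_i - ∂f_i/∂x_j) dx_i ∧ dx_j. Under the identification (dy ∧ dz, dz ∧ dx, dx ∧ dy) ↔ (e_x, e_y, e_z), the coefficients are exactly the components of curl F. Compute:
  ∂R/∂y - ∂Q/∂z = (2*y) - (2*z) = 2*y - 2*z
  ∂P/∂z - ∂R/∂x = (-3) - (-2*z) = 2*z - 3
  ∂Q/∂x - ∂P/∂y = (0) - (0) = 0.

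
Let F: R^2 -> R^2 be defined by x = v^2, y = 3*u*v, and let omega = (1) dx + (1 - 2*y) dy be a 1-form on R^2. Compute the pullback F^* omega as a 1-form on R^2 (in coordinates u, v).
F^* omega = (3*v*(-6*u*v + 1)) du + (-18*u^2*v + 3*u + 2*v) dv

Using F^*(f dg) = (f ∘ F) d(g ∘ F), substitute each coordinate x_i by F_i(u, v) in f_i, and replace dx_i by d F_i = (∂F_i/∂u) du + (∂F_i/∂v) dv.
  For the x component: f_1(F) = 1; d F_1 = (0) du + (2*v) dv
  For the y component: f_2(F) = -6*u*v + 1; d F_2 = (3*v) du + (3*u) dv
Combining and collecting du, dv coefficients:
  coeff of du: 3*v*(-6*u*v + 1)
  coeff of dv: -18*u^2*v + 3*u + 2*v
F^* omega = (3*v*(-6*u*v + 1)) du + (-18*u^2*v + 3*u + 2*v) dv.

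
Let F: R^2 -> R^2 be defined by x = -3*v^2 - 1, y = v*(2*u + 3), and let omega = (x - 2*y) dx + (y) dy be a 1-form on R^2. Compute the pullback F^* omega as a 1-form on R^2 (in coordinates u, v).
F^* omega = (v^2*(4*u + 6)) du + (v*(4*u^2 + 24*u*v + 12*u + 18*v^2 + 36*v + 15)) dv

Using F^*(f dg) = (f ∘ F) d(g ∘ F), substitute each coordinate x_i by F_i(u, v) in f_i, and replace dx_i by d F_i = (∂F_i/∂u) du + (∂F_i/∂v) dv.
  For the x component: f_1(F) = -4*u*v - 3*v^2 - 6*v - 1; d F_1 = (0) du + (-6*v) dv
  For the y component: f_2(F) = v*(2*u + 3); d F_2 = (2*v) du + (2*u + 3) dv
Combining and collecting du, dv coefficients:
  coeff of du: v^2*(4*u + 6)
  coeff of dv: v*(4*u^2 + 24*u*v + 12*u + 18*v^2 + 36*v + 15)
F^* omega = (v^2*(4*u + 6)) du + (v*(4*u^2 + 24*u*v + 12*u + 18*v^2 + 36*v + 15)) dv.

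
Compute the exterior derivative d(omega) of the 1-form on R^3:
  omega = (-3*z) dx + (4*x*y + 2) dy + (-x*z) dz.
d(omega) = (4*y) dx ∧ dy + (3 - z) dx ∧ dz

For a 1-form omega = sum_i f_i dx_i, the exterior derivative is
  d(omega) = sum_{i < j} (∂f_j/∂x_i - ∂f_i/∂x_j) dx_i ∧ dx_j.
  coefficient of dx ∧ dy: ∂f_2/∂x - ∂f_1/∂y = ∂(4*x*y + 2)/∂x - ∂(-3*z)/∂y = 4*y
  coefficient of dx ∧ dz: ∂f_3/∂x - ∂f_1/∂z = ∂(-x*z)/∂x - ∂(-3*z)/∂z = 3 - z
Assembling: d(omega) = (4*y) dx ∧ dy + (3 - z) dx ∧ dz.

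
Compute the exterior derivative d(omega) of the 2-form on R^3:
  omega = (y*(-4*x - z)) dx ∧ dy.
d(omega) = (-y) dx ∧ dy ∧ dz

For a 2-form omega = sum_{i<j} g_{ij} dx_i ∧ dx_j, the exterior derivative is
  d(omega) = sum_{i<j} d(g_{ij}) ∧ dx_i ∧ dx_j = sum_{i<j, k} (∂g_{ij}/∂x_k) dx_k ∧ dx_i ∧ dx_j.
Expand each term, using dx_k ∧ dx_i ∧ dx_j = sgn(permutation) dx_{(a)} ∧ dx_{(b)} ∧ dx_{(c)} with (a < b < c) sorted:
  d(y*(-4*x - z)) includes (∂/∂z)(y*(-4*x - z)) dz = (-y) dz, which multiplied by dx ∧ dy gives (-y) dx ∧ dy ∧ dz
Collecting like 3-forms: d(omega) = (-y) dx ∧ dy ∧ dz.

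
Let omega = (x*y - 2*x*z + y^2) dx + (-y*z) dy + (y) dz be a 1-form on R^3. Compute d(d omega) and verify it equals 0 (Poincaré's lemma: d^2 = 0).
d(d omega) = 0

Step 1: d omega = sum_{i<j} (∂f_j/∂x_i - ∂f_i/∂x_j) dx_i ∧ dx_j:
  coeff of dx ∧ dy: -x - 2*y
  coeff of dx ∧ dz: 2*x
  coeff of dy ∧ dz: y + 1
Step 2: Apply d again to each 2-form coefficient. The only possible 3-form in R^3 is dx ∧ dy ∧ dz, with coefficient
  ∂(coeff of dy∧dz)/∂x - ∂(coeff of dx∧dz)/∂y + ∂(coeff of dx∧dy)/∂z
  = ∂/∂x (y + 1) - ∂/∂y (2*x) + ∂/∂z (-x - 2*y).
Each of these terms simplifies to sums of mixed partials that cancel in pairs. The result is 0 (by equality of mixed partials for smooth functions — Schwarz / Clairaut).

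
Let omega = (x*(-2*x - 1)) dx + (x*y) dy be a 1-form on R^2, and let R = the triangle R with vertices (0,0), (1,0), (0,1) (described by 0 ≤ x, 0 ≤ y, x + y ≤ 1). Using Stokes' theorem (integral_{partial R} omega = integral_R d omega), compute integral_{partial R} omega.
integral_(partial R) omega = 1/6

Stokes: integral_partial_R omega = integral_R d omega with d omega = (∂Q/∂x - ∂P/∂y) dx ∧ dy.
  ∂Q/∂x = y
  ∂P/∂y = 0
  integrand = ∂Q/∂x - ∂P/∂y = y.
Integrating over R: integral_0^1 integral_0^{1-x} (y) dy dx = 1/6.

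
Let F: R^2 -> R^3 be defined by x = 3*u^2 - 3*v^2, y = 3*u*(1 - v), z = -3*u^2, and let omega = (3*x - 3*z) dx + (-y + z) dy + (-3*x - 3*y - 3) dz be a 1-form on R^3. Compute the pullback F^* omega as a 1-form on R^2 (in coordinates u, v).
F^* omega = (9*u*(18*u^2 - 5*u*v + 5*u - 13*v^2 + 2*v + 1)) du + (9*u^3 - 117*u^2*v + 9*u^2 + 54*v^3) dv

Using F^*(f dg) = (f ∘ F) d(g ∘ F), substitute each coordinate x_i by F_i(u, v) in f_i, and replace dx_i by d F_i = (∂F_i/∂u) du + (∂F_i/∂v) dv.
  For the x component: f_1(F) = 18*u^2 - 9*v^2; d F_1 = (6*u) du + (-6*v) dv
  For the y component: f_2(F) = 3*u*(-u + v - 1); d F_2 = (3 - 3*v) du + (-3*u) dv
  For the z component: f_3(F) = -9*u^2 + 9*u*v - 9*u + 9*v^2 - 3; d F_3 = (-6*u) du + (0) dv
Combining and collecting du, dv coefficients:
  coeff of du: 9*u*(18*u^2 - 5*u*v + 5*u - 13*v^2 + 2*v + 1)
  coeff of dv: 9*u^3 - 117*u^2*v + 9*u^2 + 54*v^3
F^* omega = (9*u*(18*u^2 - 5*u*v + 5*u - 13*v^2 + 2*v + 1)) du + (9*u^3 - 117*u^2*v + 9*u^2 + 54*v^3) dv.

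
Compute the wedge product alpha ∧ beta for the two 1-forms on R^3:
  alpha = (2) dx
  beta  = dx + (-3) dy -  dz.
alpha ∧ beta = (-6) dx ∧ dy + (-2) dx ∧ dz

Distribute the wedge, using dx_i ∧ dx_j = -dx_j ∧ dx_i and dx_i ∧ dx_i = 0. For each pair (i, j) with i < j, the coefficient of dx_i ∧ dx_j in alpha ∧ beta is (alpha_i * beta_j - alpha_j * beta_i). Collecting: alpha ∧ beta = (-6) dx ∧ dy + (-2) dx ∧ dz.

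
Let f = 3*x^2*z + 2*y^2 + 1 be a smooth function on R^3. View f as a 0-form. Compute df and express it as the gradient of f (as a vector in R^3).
df = (6*x*z) dx + (4*y) dy + (3*x^2) dz; grad f = (6*x*z, 4*y, 3*x^2)

For a 0-form f, d f = (∂f/∂x) dx + (∂f/∂y) dy + (∂f/∂z) dz. The components of the vector representation are exactly the entries of grad f in Cartesian coordinates:
  ∂f/∂x = 6*x*z
  ∂f/∂y = 4*y
  ∂f/∂z = 3*x^2.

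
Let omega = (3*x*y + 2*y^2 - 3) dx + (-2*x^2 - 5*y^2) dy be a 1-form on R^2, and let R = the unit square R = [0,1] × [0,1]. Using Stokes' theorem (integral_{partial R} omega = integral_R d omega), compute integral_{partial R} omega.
integral_(partial R) omega = -11/2

Stokes: integral_partial_R omega = integral_R d omega with d omega = (∂Q/∂x - ∂P/∂y) dx ∧ dy.
  ∂Q/∂x = -4*x
  ∂P/∂y = 3*x + 4*y
  integrand = ∂Q/∂x - ∂P/∂y = -7*x - 4*y.
Integrating over R: integral_0^1 integral_0^1 (-7*x - 4*y) dx dy = -11/2.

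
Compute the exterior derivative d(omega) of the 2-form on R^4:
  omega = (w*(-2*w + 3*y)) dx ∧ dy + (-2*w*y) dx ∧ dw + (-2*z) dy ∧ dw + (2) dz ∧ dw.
d(omega) = (-2*w + 3*y) dx ∧ dy ∧ dw + (2) dy ∧ dz ∧ dw

For a 2-form omega = sum_{i<j} g_{ij} dx_i ∧ dx_j, the exterior derivative is
  d(omega) = sum_{i<j} d(g_{ij}) ∧ dx_i ∧ dx_j = sum_{i<j, k} (∂g_{ij}/∂x_k) dx_k ∧ dx_i ∧ dx_j.
Expand each term, using dx_k ∧ dx_i ∧ dx_j = sgn(permutation) dx_{(a)} ∧ dx_{(b)} ∧ dx_{(c)} with (a < b < c) sorted:
  d(w*(-2*w + 3*y)) includes (∂/∂w)(w*(-2*w + 3*y)) dw = (-4*w + 3*y) dw, which multiplied by dx ∧ dy gives (-4*w + 3*y) dx ∧ dy ∧ dw
  d(-2*w*y) includes (∂/∂y)(-2*w*y) dy = (-2*w) dy, which multiplied by dx ∧ dw gives (2*w) dx ∧ dy ∧ dw
  d(-2*z) includes (∂/∂z)(-2*z) dz = (-2) dz, which multiplied by dy ∧ dw gives (2) dy ∧ dz ∧ dw
Collecting like 3-forms: d(omega) = (-2*w + 3*y) dx ∧ dy ∧ dw + (2) dy ∧ dz ∧ dw.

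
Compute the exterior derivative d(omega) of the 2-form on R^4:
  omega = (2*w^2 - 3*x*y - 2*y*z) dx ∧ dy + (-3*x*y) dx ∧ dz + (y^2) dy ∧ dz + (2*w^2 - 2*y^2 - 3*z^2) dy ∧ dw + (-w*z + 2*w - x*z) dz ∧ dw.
d(omega) = (3*x - 2*y) dx ∧ dy ∧ dz + (4*w) dx ∧ dy ∧ dw + (6*z) dy ∧ dz ∧ dw + (-z) dx ∧ dz ∧ dw

For a 2-form omega = sum_{i<j} g_{ij} dx_i ∧ dx_j, the exterior derivative is
  d(omega) = sum_{i<j} d(g_{ij}) ∧ dx_i ∧ dx_j = sum_{i<j, k} (∂g_{ij}/∂x_k) dx_k ∧ dx_i ∧ dx_j.
Expand each term, using dx_k ∧ dx_i ∧ dx_j = sgn(permutation) dx_{(a)} ∧ dx_{(b)} ∧ dx_{(c)} with (a < b < c) sorted:
  d(2*w^2 - 3*x*y - 2*y*z) includes (∂/∂z)(2*w^2 - 3*x*y - 2*y*z) dz = (-2*y) dz, which multiplied by dx ∧ dy gives (-2*y) dx ∧ dy ∧ dz
  d(2*w^2 - 3*x*y - 2*y*z) includes (∂/∂w)(2*w^2 - 3*x*y - 2*y*z) dw = (4*w) dw, which multiplied by dx ∧ dy gives (4*w) dx ∧ dy ∧ dw
  d(-3*x*y) includes (∂/∂y)(-3*x*y) dy = (-3*x) dy, which multiplied by dx ∧ dz gives (3*x) dx ∧ dy ∧ dz
  d(2*w^2 - 2*y^2 - 3*z^2) includes (∂/∂z)(2*w^2 - 2*y^2 - 3*z^2) dz = (-6*z) dz, which multiplied by dy ∧ dw gives (6*z) dy ∧ dz ∧ dw
  d(-w*z + 2*w - x*z) includes (∂/∂x)(-w*z + 2*w - x*z) dx = (-z) dx, which multiplied by dz ∧ dw gives (-z) dx ∧ dz ∧ dw
Collecting like 3-forms: d(omega) = (3*x - 2*y) dx ∧ dy ∧ dz + (4*w) dx ∧ dy ∧ dw + (6*z) dy ∧ dz ∧ dw + (-z) dx ∧ dz ∧ dw.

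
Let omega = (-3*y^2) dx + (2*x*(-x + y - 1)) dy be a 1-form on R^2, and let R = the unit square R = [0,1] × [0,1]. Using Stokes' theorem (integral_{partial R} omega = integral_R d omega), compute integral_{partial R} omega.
integral_(partial R) omega = 0

Stokes: integral_partial_R omega = integral_R d omega with d omega = (∂Q/∂x - ∂P/∂y) dx ∧ dy.
  ∂Q/∂x = -4*x + 2*y - 2
  ∂P/∂y = -6*y
  integrand = ∂Q/∂x - ∂P/∂y = -4*x + 8*y - 2.
Integrating over R: integral_0^1 integral_0^1 (-4*x + 8*y - 2) dx dy = 0.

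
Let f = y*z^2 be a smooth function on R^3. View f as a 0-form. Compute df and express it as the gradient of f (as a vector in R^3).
df = (0) dx + (z^2) dy + (2*y*z) dz; grad f = (0, z^2, 2*y*z)

For a 0-form f, d f = (∂f/∂x) dx + (∂f/∂y) dy + (∂f/∂z) dz. The components of the vector representation are exactly the entries of grad f in Cartesian coordinates:
  ∂f/∂x = 0
  ∂f/∂y = z^2
  ∂f/∂z = 2*y*z.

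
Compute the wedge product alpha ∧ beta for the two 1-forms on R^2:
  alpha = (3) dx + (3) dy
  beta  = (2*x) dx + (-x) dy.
alpha ∧ beta = (-9*x) dx ∧ dy

Distribute the wedge, using dx_i ∧ dx_j = -dx_j ∧ dx_i and dx_i ∧ dx_i = 0. For each pair (i, j) with i < j, the coefficient of dx_i ∧ dx_j in alpha ∧ beta is (alpha_i * beta_j - alpha_j * beta_i). Collecting: alpha ∧ beta = (-9*x) dx ∧ dy.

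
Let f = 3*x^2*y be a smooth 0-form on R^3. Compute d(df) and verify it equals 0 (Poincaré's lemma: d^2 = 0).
d(df) = 0

Step 1: df = sum_i (∂f/∂x_i) dx_i = (6*x*y) dx + (3*x^2) dy + (0) dz.
Step 2: Apply d again. Using the 1-form formula, the coefficient of dx ∧ dy in d(df) is ∂^2 f/∂x ∂y - ∂^2 f/∂y ∂x = (6*x) - (6*x) = 0 (equality of mixed partials for smooth f).
Similarly for dx ∧ dz and dy ∧ dz — all coefficients vanish. So d(df) = 0.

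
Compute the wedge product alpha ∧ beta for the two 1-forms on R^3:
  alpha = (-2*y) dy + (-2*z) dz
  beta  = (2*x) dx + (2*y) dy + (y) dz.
alpha ∧ beta = (4*x*y) dx ∧ dy + (2*y*(-y + 2*z)) dy ∧ dz + (4*x*z) dx ∧ dz

Distribute the wedge, using dx_i ∧ dx_j = -dx_j ∧ dx_i and dx_i ∧ dx_i = 0. For each pair (i, j) with i < j, the coefficient of dx_i ∧ dx_j in alpha ∧ beta is (alpha_i * beta_j - alpha_j * beta_i). Collecting: alpha ∧ beta = (4*x*y) dx ∧ dy + (2*y*(-y + 2*z)) dy ∧ dz + (4*x*z) dx ∧ dz.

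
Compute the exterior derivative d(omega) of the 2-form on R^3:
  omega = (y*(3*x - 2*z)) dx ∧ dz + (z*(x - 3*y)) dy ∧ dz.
d(omega) = (-3*x + 3*z) dx ∧ dy ∧ dz

For a 2-form omega = sum_{i<j} g_{ij} dx_i ∧ dx_j, the exterior derivative is
  d(omega) = sum_{i<j} d(g_{ij}) ∧ dx_i ∧ dx_j = sum_{i<j, k} (∂g_{ij}/∂x_k) dx_k ∧ dx_i ∧ dx_j.
Expand each term, using dx_k ∧ dx_i ∧ dx_j = sgn(permutation) dx_{(a)} ∧ dx_{(b)} ∧ dx_{(c)} with (a < b < c) sorted:
  d(y*(3*x - 2*z)) includes (∂/∂y)(y*(3*x - 2*z)) dy = (3*x - 2*z) dy, which multiplied by dx ∧ dz gives (-3*x + 2*z) dx ∧ dy ∧ dz
  d(z*(x - 3*y)) includes (∂/∂x)(z*(x - 3*y)) dx = (z) dx, which multiplied by dy ∧ dz gives (z) dx ∧ dy ∧ dz
Collecting like 3-forms: d(omega) = (-3*x + 3*z) dx ∧ dy ∧ dz.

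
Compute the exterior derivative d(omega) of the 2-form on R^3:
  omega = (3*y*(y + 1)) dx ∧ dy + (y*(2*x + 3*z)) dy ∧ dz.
d(omega) = (2*y) dx ∧ dy ∧ dz

For a 2-form omega = sum_{i<j} g_{ij} dx_i ∧ dx_j, the exterior derivative is
  d(omega) = sum_{i<j} d(g_{ij}) ∧ dx_i ∧ dx_j = sum_{i<j, k} (∂g_{ij}/∂x_k) dx_k ∧ dx_i ∧ dx_j.
Expand each term, using dx_k ∧ dx_i ∧ dx_j = sgn(permutation) dx_{(a)} ∧ dx_{(b)} ∧ dx_{(c)} with (a < b < c) sorted:
  d(y*(2*x + 3*z)) includes (∂/∂x)(y*(2*x + 3*z)) dx = (2*y) dx, which multiplied by dy ∧ dz gives (2*y) dx ∧ dy ∧ dz
Collecting like 3-forms: d(omega) = (2*y) dx ∧ dy ∧ dz.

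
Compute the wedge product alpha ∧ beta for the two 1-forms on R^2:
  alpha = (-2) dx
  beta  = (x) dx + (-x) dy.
alpha ∧ beta = (2*x) dx ∧ dy

Distribute the wedge, using dx_i ∧ dx_j = -dx_j ∧ dx_i and dx_i ∧ dx_i = 0. For each pair (i, j) with i < j, the coefficient of dx_i ∧ dx_j in alpha ∧ beta is (alpha_i * beta_j - alpha_j * beta_i). Collecting: alpha ∧ beta = (2*x) dx ∧ dy.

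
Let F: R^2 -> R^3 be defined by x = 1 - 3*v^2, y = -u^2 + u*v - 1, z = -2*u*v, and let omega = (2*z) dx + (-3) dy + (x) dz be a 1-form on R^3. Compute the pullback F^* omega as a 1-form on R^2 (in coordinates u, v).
F^* omega = (6*u + 6*v^3 - 5*v) du + (5*u*(6*v^2 - 1)) dv

Using F^*(f dg) = (f ∘ F) d(g ∘ F), substitute each coordinate x_i by F_i(u, v) in f_i, and replace dx_i by d F_i = (∂F_i/∂u) du + (∂F_i/∂v) dv.
  For the x component: f_1(F) = -4*u*v; d F_1 = (0) du + (-6*v) dv
  For the y component: f_2(F) = -3; d F_2 = (-2*u + v) du + (u) dv
  For the z component: f_3(F) = 1 - 3*v^2; d F_3 = (-2*v) du + (-2*u) dv
Combining and collecting du, dv coefficients:
  coeff of du: 6*u + 6*v^3 - 5*v
  coeff of dv: 5*u*(6*v^2 - 1)
F^* omega = (6*u + 6*v^3 - 5*v) du + (5*u*(6*v^2 - 1)) dv.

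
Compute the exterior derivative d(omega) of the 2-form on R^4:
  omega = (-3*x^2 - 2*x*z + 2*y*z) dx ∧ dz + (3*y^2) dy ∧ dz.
d(omega) = (-2*z) dx ∧ dy ∧ dz

For a 2-form omega = sum_{i<j} g_{ij} dx_i ∧ dx_j, the exterior derivative is
  d(omega) = sum_{i<j} d(g_{ij}) ∧ dx_i ∧ dx_j = sum_{i<j, k} (∂g_{ij}/∂x_k) dx_k ∧ dx_i ∧ dx_j.
Expand each term, using dx_k ∧ dx_i ∧ dx_j = sgn(permutation) dx_{(a)} ∧ dx_{(b)} ∧ dx_{(c)} with (a < b < c) sorted:
  d(-3*x^2 - 2*x*z + 2*y*z) includes (∂/∂y)(-3*x^2 - 2*x*z + 2*y*z) dy = (2*z) dy, which multiplied by dx ∧ dz gives (-2*z) dx ∧ dy ∧ dz
Collecting like 3-forms: d(omega) = (-2*z) dx ∧ dy ∧ dz.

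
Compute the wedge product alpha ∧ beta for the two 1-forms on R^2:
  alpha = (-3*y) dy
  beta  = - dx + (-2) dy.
alpha ∧ beta = (-3*y) dx ∧ dy

Distribute the wedge, using dx_i ∧ dx_j = -dx_j ∧ dx_i and dx_i ∧ dx_i = 0. For each pair (i, j) with i < j, the coefficient of dx_i ∧ dx_j in alpha ∧ beta is (alpha_i * beta_j - alpha_j * beta_i). Collecting: alpha ∧ beta = (-3*y) dx ∧ dy.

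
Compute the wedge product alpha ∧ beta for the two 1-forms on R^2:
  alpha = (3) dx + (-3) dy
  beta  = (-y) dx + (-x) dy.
alpha ∧ beta = (-3*x - 3*y) dx ∧ dy

Distribute the wedge, using dx_i ∧ dx_j = -dx_j ∧ dx_i and dx_i ∧ dx_i = 0. For each pair (i, j) with i < j, the coefficient of dx_i ∧ dx_j in alpha ∧ beta is (alpha_i * beta_j - alpha_j * beta_i). Collecting: alpha ∧ beta = (-3*x - 3*y) dx ∧ dy.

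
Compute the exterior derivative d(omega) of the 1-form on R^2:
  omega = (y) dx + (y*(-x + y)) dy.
d(omega) = (-y - 1) dx ∧ dy

For a 1-form omega = sum_i f_i dx_i, the exterior derivative is
  d(omega) = sum_{i < j} (∂f_j/∂x_i - ∂f_i/∂x_j) dx_i ∧ dx_j.
  coefficient of dx ∧ dy: ∂f_2/∂x - ∂f_1/∂y = ∂(y*(-x + y))/∂x - ∂(y)/∂y = -y - 1
Assembling: d(omega) = (-y - 1) dx ∧ dy.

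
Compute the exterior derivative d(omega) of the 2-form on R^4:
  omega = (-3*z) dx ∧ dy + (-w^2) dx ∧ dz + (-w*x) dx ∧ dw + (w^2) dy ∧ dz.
d(omega) = (-3) dx ∧ dy ∧ dz + (-2*w) dx ∧ dz ∧ dw + (2*w) dy ∧ dz ∧ dw

For a 2-form omega = sum_{i<j} g_{ij} dx_i ∧ dx_j, the exterior derivative is
  d(omega) = sum_{i<j} d(g_{ij}) ∧ dx_i ∧ dx_j = sum_{i<j, k} (∂g_{ij}/∂x_k) dx_k ∧ dx_i ∧ dx_j.
Expand each term, using dx_k ∧ dx_i ∧ dx_j = sgn(permutation) dx_{(a)} ∧ dx_{(b)} ∧ dx_{(c)} with (a < b < c) sorted:
  d(-3*z) includes (∂/∂z)(-3*z) dz = (-3) dz, which multiplied by dx ∧ dy gives (-3) dx ∧ dy ∧ dz
  d(-w^2) includes (∂/∂w)(-w^2) dw = (-2*w) dw, which multiplied by dx ∧ dz gives (-2*w) dx ∧ dz ∧ dw
  d(w^2) includes (∂/∂w)(w^2) dw = (2*w) dw, which multiplied by dy ∧ dz gives (2*w) dy ∧ dz ∧ dw
Collecting like 3-forms: d(omega) = (-3) dx ∧ dy ∧ dz + (-2*w) dx ∧ dz ∧ dw + (2*w) dy ∧ dz ∧ dw.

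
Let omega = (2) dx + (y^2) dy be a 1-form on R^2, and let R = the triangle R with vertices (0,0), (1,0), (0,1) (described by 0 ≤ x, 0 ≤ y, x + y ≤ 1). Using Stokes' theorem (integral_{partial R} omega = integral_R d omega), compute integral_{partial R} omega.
integral_(partial R) omega = 0

Stokes: integral_partial_R omega = integral_R d omega with d omega = (∂Q/∂x - ∂P/∂y) dx ∧ dy.
  ∂Q/∂x = 0
  ∂P/∂y = 0
  integrand = ∂Q/∂x - ∂P/∂y = 0.
Integrating over R: integral_0^1 integral_0^{1-x} (0) dy dx = 0.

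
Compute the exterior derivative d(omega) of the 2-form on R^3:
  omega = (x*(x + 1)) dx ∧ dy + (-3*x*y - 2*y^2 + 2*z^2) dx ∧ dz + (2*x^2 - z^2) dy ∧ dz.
d(omega) = (7*x + 4*y) dx ∧ dy ∧ dz

For a 2-form omega = sum_{i<j} g_{ij} dx_i ∧ dx_j, the exterior derivative is
  d(omega) = sum_{i<j} d(g_{ij}) ∧ dx_i ∧ dx_j = sum_{i<j, k} (∂g_{ij}/∂x_k) dx_k ∧ dx_i ∧ dx_j.
Expand each term, using dx_k ∧ dx_i ∧ dx_j = sgn(permutation) dx_{(a)} ∧ dx_{(b)} ∧ dx_{(c)} with (a < b < c) sorted:
  d(-3*x*y - 2*y^2 + 2*z^2) includes (∂/∂y)(-3*x*y - 2*y^2 + 2*z^2) dy = (-3*x - 4*y) dy, which multiplied by dx ∧ dz gives (3*x + 4*y) dx ∧ dy ∧ dz
  d(2*x^2 - z^2) includes (∂/∂x)(2*x^2 - z^2) dx = (4*x) dx, which multiplied by dy ∧ dz gives (4*x) dx ∧ dy ∧ dz
Collecting like 3-forms: d(omega) = (7*x + 4*y) dx ∧ dy ∧ dz.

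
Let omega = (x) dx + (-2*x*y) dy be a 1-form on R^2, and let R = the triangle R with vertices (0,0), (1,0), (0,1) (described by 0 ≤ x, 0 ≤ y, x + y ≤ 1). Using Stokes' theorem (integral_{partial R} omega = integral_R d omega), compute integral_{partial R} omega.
integral_(partial R) omega = -1/3

Stokes: integral_partial_R omega = integral_R d omega with d omega = (∂Q/∂x - ∂P/∂y) dx ∧ dy.
  ∂Q/∂x = -2*y
  ∂P/∂y = 0
  integrand = ∂Q/∂x - ∂P/∂y = -2*y.
Integrating over R: integral_0^1 integral_0^{1-x} (-2*y) dy dx = -1/3.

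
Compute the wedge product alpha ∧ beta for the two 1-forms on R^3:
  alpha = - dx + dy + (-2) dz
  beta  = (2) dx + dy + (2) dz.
alpha ∧ beta = (-3) dx ∧ dy + (2) dx ∧ dz + (4) dy ∧ dz

Distribute the wedge, using dx_i ∧ dx_j = -dx_j ∧ dx_i and dx_i ∧ dx_i = 0. For each pair (i, j) with i < j, the coefficient of dx_i ∧ dx_j in alpha ∧ beta is (alpha_i * beta_j - alpha_j * beta_i). Collecting: alpha ∧ beta = (-3) dx ∧ dy + (2) dx ∧ dz + (4) dy ∧ dz.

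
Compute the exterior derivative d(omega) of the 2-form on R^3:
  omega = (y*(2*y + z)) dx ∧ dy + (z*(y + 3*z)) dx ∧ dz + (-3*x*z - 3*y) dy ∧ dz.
d(omega) = (y - 4*z) dx ∧ dy ∧ dz

For a 2-form omega = sum_{i<j} g_{ij} dx_i ∧ dx_j, the exterior derivative is
  d(omega) = sum_{i<j} d(g_{ij}) ∧ dx_i ∧ dx_j = sum_{i<j, k} (∂g_{ij}/∂x_k) dx_k ∧ dx_i ∧ dx_j.
Expand each term, using dx_k ∧ dx_i ∧ dx_j = sgn(permutation) dx_{(a)} ∧ dx_{(b)} ∧ dx_{(c)} with (a < b < c) sorted:
  d(y*(2*y + z)) includes (∂/∂z)(y*(2*y + z)) dz = (y) dz, which multiplied by dx ∧ dy gives (y) dx ∧ dy ∧ dz
  d(z*(y + 3*z)) includes (∂/∂y)(z*(y + 3*z)) dy = (z) dy, which multiplied by dx ∧ dz gives (-z) dx ∧ dy ∧ dz
  d(-3*x*z - 3*y) includes (∂/∂x)(-3*x*z - 3*y) dx = (-3*z) dx, which multiplied by dy ∧ dz gives (-3*z) dx ∧ dy ∧ dz
Collecting like 3-forms: d(omega) = (y - 4*z) dx ∧ dy ∧ dz.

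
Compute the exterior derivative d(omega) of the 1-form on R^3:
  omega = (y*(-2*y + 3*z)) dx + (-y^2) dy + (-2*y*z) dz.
d(omega) = (4*y - 3*z) dx ∧ dy + (-3*y) dx ∧ dz + (-2*z) dy ∧ dz

For a 1-form omega = sum_i f_i dx_i, the exterior derivative is
  d(omega) = sum_{i < j} (∂f_j/∂x_i - ∂f_i/∂x_j) dx_i ∧ dx_j.
  coefficient of dx ∧ dy: ∂f_2/∂x - ∂f_1/∂y = ∂(-y^2)/∂x - ∂(y*(-2*y + 3*z))/∂y = 4*y - 3*z
  coefficient of dx ∧ dz: ∂f_3/∂x - ∂f_1/∂z = ∂(-2*y*z)/∂x - ∂(y*(-2*y + 3*z))/∂z = -3*y
  coefficient of dy ∧ dz: ∂f_3/∂y - ∂f_2/∂z = ∂(-2*y*z)/∂y - ∂(-y^2)/∂z = -2*z
Assembling: d(omega) = (4*y - 3*z) dx ∧ dy + (-3*y) dx ∧ dz + (-2*z) dy ∧ dz.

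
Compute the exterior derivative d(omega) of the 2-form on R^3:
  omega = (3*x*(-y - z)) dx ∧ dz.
d(omega) = (3*x) dx ∧ dy ∧ dz

For a 2-form omega = sum_{i<j} g_{ij} dx_i ∧ dx_j, the exterior derivative is
  d(omega) = sum_{i<j} d(g_{ij}) ∧ dx_i ∧ dx_j = sum_{i<j, k} (∂g_{ij}/∂x_k) dx_k ∧ dx_i ∧ dx_j.
Expand each term, using dx_k ∧ dx_i ∧ dx_j = sgn(permutation) dx_{(a)} ∧ dx_{(b)} ∧ dx_{(c)} with (a < b < c) sorted:
  d(3*x*(-y - z)) includes (∂/∂y)(3*x*(-y - z)) dy = (-3*x) dy, which multiplied by dx ∧ dz gives (3*x) dx ∧ dy ∧ dz
Collecting like 3-forms: d(omega) = (3*x) dx ∧ dy ∧ dz.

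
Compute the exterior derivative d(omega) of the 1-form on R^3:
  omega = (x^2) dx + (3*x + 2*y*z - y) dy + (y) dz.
d(omega) = (3) dx ∧ dy + (1 - 2*y) dy ∧ dz

For a 1-form omega = sum_i f_i dx_i, the exterior derivative is
  d(omega) = sum_{i < j} (∂f_j/∂x_i - ∂f_i/∂x_j) dx_i ∧ dx_j.
  coefficient of dx ∧ dy: ∂f_2/∂x - ∂f_1/∂y = ∂(3*x + 2*y*z - y)/∂x - ∂(x^2)/∂y = 3
  coefficient of dy ∧ dz: ∂f_3/∂y - ∂f_2/∂z = ∂(y)/∂y - ∂(3*x + 2*y*z - y)/∂z = 1 - 2*y
Assembling: d(omega) = (3) dx ∧ dy + (1 - 2*y) dy ∧ dz.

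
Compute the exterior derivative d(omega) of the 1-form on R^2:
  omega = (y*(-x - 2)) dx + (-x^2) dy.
d(omega) = (2 - x) dx ∧ dy

For a 1-form omega = sum_i f_i dx_i, the exterior derivative is
  d(omega) = sum_{i < j} (∂f_j/∂x_i - ∂f_i/∂x_j) dx_i ∧ dx_j.
  coefficient of dx ∧ dy: ∂f_2/∂x - ∂f_1/∂y = ∂(-x^2)/∂x - ∂(y*(-x - 2))/∂y = 2 - x
Assembling: d(omega) = (2 - x) dx ∧ dy.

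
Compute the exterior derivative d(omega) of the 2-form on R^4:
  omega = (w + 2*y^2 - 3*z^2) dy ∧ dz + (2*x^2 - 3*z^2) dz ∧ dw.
d(omega) = (1) dy ∧ dz ∧ dw + (4*x) dx ∧ dz ∧ dw

For a 2-form omega = sum_{i<j} g_{ij} dx_i ∧ dx_j, the exterior derivative is
  d(omega) = sum_{i<j} d(g_{ij}) ∧ dx_i ∧ dx_j = sum_{i<j, k} (∂g_{ij}/∂x_k) dx_k ∧ dx_i ∧ dx_j.
Expand each term, using dx_k ∧ dx_i ∧ dx_j = sgn(permutation) dx_{(a)} ∧ dx_{(b)} ∧ dx_{(c)} with (a < b < c) sorted:
  d(w + 2*y^2 - 3*z^2) includes (∂/∂w)(w + 2*y^2 - 3*z^2) dw = (1) dw, which multiplied by dy ∧ dz gives (1) dy ∧ dz ∧ dw
  d(2*x^2 - 3*z^2) includes (∂/∂x)(2*x^2 - 3*z^2) dx = (4*x) dx, which multiplied by dz ∧ dw gives (4*x) dx ∧ dz ∧ dw
Collecting like 3-forms: d(omega) = (1) dy ∧ dz ∧ dw + (4*x) dx ∧ dz ∧ dw.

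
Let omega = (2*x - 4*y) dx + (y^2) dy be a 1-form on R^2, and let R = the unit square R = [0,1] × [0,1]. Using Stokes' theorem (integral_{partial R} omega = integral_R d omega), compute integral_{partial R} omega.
integral_(partial R) omega = 4

Stokes: integral_partial_R omega = integral_R d omega with d omega = (∂Q/∂x - ∂P/∂y) dx ∧ dy.
  ∂Q/∂x = 0
  ∂P/∂y = -4
  integrand = ∂Q/∂x - ∂P/∂y = 4.
Integrating over R: integral_0^1 integral_0^1 (4) dx dy = 4.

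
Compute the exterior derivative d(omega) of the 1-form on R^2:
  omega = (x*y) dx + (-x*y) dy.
d(omega) = (-x - y) dx ∧ dy

For a 1-form omega = sum_i f_i dx_i, the exterior derivative is
  d(omega) = sum_{i < j} (∂f_j/∂x_i - ∂f_i/∂x_j) dx_i ∧ dx_j.
  coefficient of dx ∧ dy: ∂f_2/∂x - ∂f_1/∂y = ∂(-x*y)/∂x - ∂(x*y)/∂y = -x - y
Assembling: d(omega) = (-x - y) dx ∧ dy.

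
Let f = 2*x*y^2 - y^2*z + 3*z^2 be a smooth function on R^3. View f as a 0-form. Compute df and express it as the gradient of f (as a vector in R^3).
df = (2*y^2) dx + (2*y*(2*x - z)) dy + (-y^2 + 6*z) dz; grad f = (2*y^2, 2*y*(2*x - z), -y^2 + 6*z)

For a 0-form f, d f = (∂f/∂x) dx + (∂f/∂y) dy + (∂f/∂z) dz. The components of the vector representation are exactly the entries of grad f in Cartesian coordinates:
  ∂f/∂x = 2*y^2
  ∂f/∂y = 2*y*(2*x - z)
  ∂f/∂z = -y^2 + 6*z.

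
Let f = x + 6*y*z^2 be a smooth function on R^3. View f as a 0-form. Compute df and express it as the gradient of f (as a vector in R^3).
df = (1) dx + (6*z^2) dy + (12*y*z) dz; grad f = (1, 6*z^2, 12*y*z)

For a 0-form f, d f = (∂f/∂x) dx + (∂f/∂y) dy + (∂f/∂z) dz. The components of the vector representation are exactly the entries of grad f in Cartesian coordinates:
  ∂f/∂x = 1
  ∂f/∂y = 6*z^2
  ∂f/∂z = 12*y*z.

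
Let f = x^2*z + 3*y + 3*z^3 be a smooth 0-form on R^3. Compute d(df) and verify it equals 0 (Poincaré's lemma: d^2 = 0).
d(df) = 0

Step 1: df = sum_i (∂f/∂x_i) dx_i = (2*x*z) dx + (3) dy + (x^2 + 9*z^2) dz.
Step 2: Apply d again. Using the 1-form formula, the coefficient of dx ∧ dy in d(df) is ∂^2 f/∂x ∂y - ∂^2 f/∂y ∂x = (0) - (0) = 0 (equality of mixed partials for smooth f).
Similarly for dx ∧ dz and dy ∧ dz — all coefficients vanish. So d(df) = 0.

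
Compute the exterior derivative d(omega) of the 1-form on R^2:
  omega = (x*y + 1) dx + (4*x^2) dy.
d(omega) = (7*x) dx ∧ dy

For a 1-form omega = sum_i f_i dx_i, the exterior derivative is
  d(omega) = sum_{i < j} (∂f_j/∂x_i - ∂f_i/∂x_j) dx_i ∧ dx_j.
  coefficient of dx ∧ dy: ∂f_2/∂x - ∂f_1/∂y = ∂(4*x^2)/∂x - ∂(x*y + 1)/∂y = 7*x
Assembling: d(omega) = (7*x) dx ∧ dy.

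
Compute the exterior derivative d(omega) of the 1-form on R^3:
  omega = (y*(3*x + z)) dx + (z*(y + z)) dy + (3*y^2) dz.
d(omega) = (-3*x - z) dx ∧ dy + (-y) dx ∧ dz + (5*y - 2*z) dy ∧ dz

For a 1-form omega = sum_i f_i dx_i, the exterior derivative is
  d(omega) = sum_{i < j} (∂f_j/∂x_i - ∂f_i/∂x_j) dx_i ∧ dx_j.
  coefficient of dx ∧ dy: ∂f_2/∂x - ∂f_1/∂y = ∂(z*(y + z))/∂x - ∂(y*(3*x + z))/∂y = -3*x - z
  coefficient of dx ∧ dz: ∂f_3/∂x - ∂f_1/∂z = ∂(3*y^2)/∂x - ∂(y*(3*x + z))/∂z = -y
  coefficient of dy ∧ dz: ∂f_3/∂y - ∂f_2/∂z = ∂(3*y^2)/∂y - ∂(z*(y + z))/∂z = 5*y - 2*z
Assembling: d(omega) = (-3*x - z) dx ∧ dy + (-y) dx ∧ dz + (5*y - 2*z) dy ∧ dz.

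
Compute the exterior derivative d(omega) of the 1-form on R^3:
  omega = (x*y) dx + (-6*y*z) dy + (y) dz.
d(omega) = (-x) dx ∧ dy + (6*y + 1) dy ∧ dz

For a 1-form omega = sum_i f_i dx_i, the exterior derivative is
  d(omega) = sum_{i < j} (∂f_j/∂x_i - ∂f_i/∂x_j) dx_i ∧ dx_j.
  coefficient of dx ∧ dy: ∂f_2/∂x - ∂f_1/∂y = ∂(-6*y*z)/∂x - ∂(x*y)/∂y = -x
  coefficient of dy ∧ dz: ∂f_3/∂y - ∂f_2/∂z = ∂(y)/∂y - ∂(-6*y*z)/∂z = 6*y + 1
Assembling: d(omega) = (-x) dx ∧ dy + (6*y + 1) dy ∧ dz.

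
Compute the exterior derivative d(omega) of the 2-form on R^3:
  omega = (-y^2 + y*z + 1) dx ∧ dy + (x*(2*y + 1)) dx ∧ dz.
d(omega) = (-2*x + y) dx ∧ dy ∧ dz

For a 2-form omega = sum_{i<j} g_{ij} dx_i ∧ dx_j, the exterior derivative is
  d(omega) = sum_{i<j} d(g_{ij}) ∧ dx_i ∧ dx_j = sum_{i<j, k} (∂g_{ij}/∂x_k) dx_k ∧ dx_i ∧ dx_j.
Expand each term, using dx_k ∧ dx_i ∧ dx_j = sgn(permutation) dx_{(a)} ∧ dx_{(b)} ∧ dx_{(c)} with (a < b < c) sorted:
  d(-y^2 + y*z + 1) includes (∂/∂z)(-y^2 + y*z + 1) dz = (y) dz, which multiplied by dx ∧ dy gives (y) dx ∧ dy ∧ dz
  d(x*(2*y + 1)) includes (∂/∂y)(x*(2*y + 1)) dy = (2*x) dy, which multiplied by dx ∧ dz gives (-2*x) dx ∧ dy ∧ dz
Collecting like 3-forms: d(omega) = (-2*x + y) dx ∧ dy ∧ dz.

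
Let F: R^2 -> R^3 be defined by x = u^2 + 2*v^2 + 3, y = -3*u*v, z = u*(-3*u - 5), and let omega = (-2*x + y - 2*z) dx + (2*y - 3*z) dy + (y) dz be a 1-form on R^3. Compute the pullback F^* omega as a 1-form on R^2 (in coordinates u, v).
F^* omega = (u*(8*u^2 - 15*u*v + 20*u + 10*v^2 - 30*v - 12)) du + (-27*u^3 + 34*u^2*v - 45*u^2 - 12*u*v^2 + 40*u*v - 16*v^3 - 24*v) dv

Using F^*(f dg) = (f ∘ F) d(g ∘ F), substitute each coordinate x_i by F_i(u, v) in f_i, and replace dx_i by d F_i = (∂F_i/∂u) du + (∂F_i/∂v) dv.
  For the x component: f_1(F) = 4*u^2 - 3*u*v + 10*u - 4*v^2 - 6; d F_1 = (2*u) du + (4*v) dv
  For the y component: f_2(F) = 3*u*(3*u - 2*v + 5); d F_2 = (-3*v) du + (-3*u) dv
  For the z component: f_3(F) = -3*u*v; d F_3 = (-6*u - 5) du + (0) dv
Combining and collecting du, dv coefficients:
  coeff of du: u*(8*u^2 - 15*u*v + 20*u + 10*v^2 - 30*v - 12)
  coeff of dv: -27*u^3 + 34*u^2*v - 45*u^2 - 12*u*v^2 + 40*u*v - 16*v^3 - 24*v
F^* omega = (u*(8*u^2 - 15*u*v + 20*u + 10*v^2 - 30*v - 12)) du + (-27*u^3 + 34*u^2*v - 45*u^2 - 12*u*v^2 + 40*u*v - 16*v^3 - 24*v) dv.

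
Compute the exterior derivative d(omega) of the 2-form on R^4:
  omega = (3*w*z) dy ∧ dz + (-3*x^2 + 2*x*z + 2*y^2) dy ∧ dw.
d(omega) = (-2*x + 3*z) dy ∧ dz ∧ dw + (-6*x + 2*z) dx ∧ dy ∧ dw

For a 2-form omega = sum_{i<j} g_{ij} dx_i ∧ dx_j, the exterior derivative is
  d(omega) = sum_{i<j} d(g_{ij}) ∧ dx_i ∧ dx_j = sum_{i<j, k} (∂g_{ij}/∂x_k) dx_k ∧ dx_i ∧ dx_j.
Expand each term, using dx_k ∧ dx_i ∧ dx_j = sgn(permutation) dx_{(a)} ∧ dx_{(b)} ∧ dx_{(c)} with (a < b < c) sorted:
  d(3*w*z) includes (∂/∂w)(3*w*z) dw = (3*z) dw, which multiplied by dy ∧ dz gives (3*z) dy ∧ dz ∧ dw
  d(-3*x^2 + 2*x*z + 2*y^2) includes (∂/∂x)(-3*x^2 + 2*x*z + 2*y^2) dx = (-6*x + 2*z) dx, which multiplied by dy ∧ dw gives (-6*x + 2*z) dx ∧ dy ∧ dw
  d(-3*x^2 + 2*x*z + 2*y^2) includes (∂/∂z)(-3*x^2 + 2*x*z + 2*y^2) dz = (2*x) dz, which multiplied by dy ∧ dw gives (-2*x) dy ∧ dz ∧ dw
Collecting like 3-forms: d(omega) = (-2*x + 3*z) dy ∧ dz ∧ dw + (-6*x + 2*z) dx ∧ dy ∧ dw.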